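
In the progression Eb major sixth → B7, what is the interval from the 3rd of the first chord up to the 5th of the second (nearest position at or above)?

major seventh

Eb major sixth has G as its 3rd, and B7 has F# as its 5th.
G up to F# spans 7 letter names and 11 semitones — a major seventh.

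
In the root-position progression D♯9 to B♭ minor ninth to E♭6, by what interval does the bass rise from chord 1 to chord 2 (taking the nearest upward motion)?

diminished 6th

The roots are D♯ and B♭.
D♯ up to B♭ is 7 semitones, a whole step narrower than a major sixth, so the interval is diminished.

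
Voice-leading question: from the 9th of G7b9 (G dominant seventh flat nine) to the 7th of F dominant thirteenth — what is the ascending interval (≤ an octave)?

G7b9 (G dominant seventh flat nine) has A♭ as its 9th, and F dominant thirteenth has E♭ as its 7th.
A♭ up to E♭ spans 5 letter names and 7 semitones — a perfect fifth.

perfect fifth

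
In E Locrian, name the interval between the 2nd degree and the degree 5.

Spelling E Locrian: E F G A Bb C D.
The 2nd degree is F and the scale degree 5 is Bb.
F up to Bb spans 4 letter names and 5 semitones — a perfect fourth.

perfect 4th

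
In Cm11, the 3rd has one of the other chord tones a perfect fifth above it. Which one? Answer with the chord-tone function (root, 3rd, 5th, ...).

7th

Spelling the chord: C E♭ G B♭ D F.
The 3rd is E♭. A perfect fifth above E♭ is B♭.
B♭ is the chord's 7th.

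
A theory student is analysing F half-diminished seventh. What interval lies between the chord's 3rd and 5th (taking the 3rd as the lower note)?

Spelling the chord: F A♭ C♭ E♭.
The 3rd is A♭ and the 5th is C♭.
A♭ up to C♭ is 3 semitones, a half step narrower than a major third, so the interval is minor.

minor 3rd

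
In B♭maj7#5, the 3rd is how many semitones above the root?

Spelling the chord: B♭–D–F♯–A.
B♭ to D is a major third: 4 semitones.

4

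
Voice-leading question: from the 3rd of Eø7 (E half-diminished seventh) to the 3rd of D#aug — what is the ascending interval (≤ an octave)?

The 3rd of Eø7 (E half-diminished seventh) is G; the 3rd of D#aug is F##.
From G to F##: 12 semitones over a seventh = augmented.

augmented seventh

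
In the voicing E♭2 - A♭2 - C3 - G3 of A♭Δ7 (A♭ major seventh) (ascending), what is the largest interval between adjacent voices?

Adjacent intervals: E♭2→A♭2 = perfect fourth; A♭2→C3 = major third; C3→G3 = perfect fifth.
The largest is C3 to G3, a perfect fifth (7 semitones).

perfect fifth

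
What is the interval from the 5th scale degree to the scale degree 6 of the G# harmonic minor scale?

The scale runs G# A# B C# D# E F##.
So we need the interval from D# up to E.
D# up to E is 1 semitone, a half step narrower than a major second, so the interval is minor.

minor 2nd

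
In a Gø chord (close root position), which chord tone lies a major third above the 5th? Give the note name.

Spelling the chord: G Bb Db F.
The 5th is Db. A major third above Db is F.
F is the chord's 7th.

F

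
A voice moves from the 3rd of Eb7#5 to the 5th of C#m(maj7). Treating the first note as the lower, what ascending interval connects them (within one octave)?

A1

Eb7#5 has G as its 3rd, and C#m(maj7) has G# as its 5th.
G up to G# is 1 semitone, a half step wider than a perfect unison, so the interval is augmented.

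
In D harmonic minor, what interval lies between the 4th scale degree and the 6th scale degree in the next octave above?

D harmonic minor: D E F G A Bb C#.
That puts G below Bb.
G up to Bb is 15 semitones, a half step narrower than a major tenth, so the interval is minor.

m10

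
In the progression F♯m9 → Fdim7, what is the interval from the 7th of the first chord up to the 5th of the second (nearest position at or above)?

The 7th of F♯m9 is E; the 5th of Fdim7 is C♭.
6 letter names make it a sixth; at 7 semitones (a whole step narrower than major) the quality is diminished.

d6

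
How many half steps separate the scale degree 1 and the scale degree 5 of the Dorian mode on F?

The scale is F G Ab Bb C D Eb.
F up to C is a perfect fifth — 7 semitones.

7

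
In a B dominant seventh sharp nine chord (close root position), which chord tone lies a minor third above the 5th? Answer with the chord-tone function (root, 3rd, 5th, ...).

Spelling the chord: B D♯ F♯ A C𝄪.
The 5th is F♯. A minor third above F♯ is A.
A is the chord's 7th.

7th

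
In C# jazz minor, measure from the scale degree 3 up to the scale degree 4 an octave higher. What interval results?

M9

The scale runs C# D# E F# G# A# B#.
That puts E below F#.
E up to F# spans 9 letter names and 14 semitones — a major ninth.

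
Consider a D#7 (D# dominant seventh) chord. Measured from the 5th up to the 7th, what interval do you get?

minor third

D# dominant seventh is spelled D#–F##–A#–C#.
So we need the interval from A# up to C#.
From A# to C#: 3 semitones over a third = minor.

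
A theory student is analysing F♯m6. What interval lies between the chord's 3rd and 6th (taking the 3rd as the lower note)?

F♯m6 is spelled F♯-A-C♯-D♯.
The 3rd is A and the 6th is D♯.
A up to D♯ is 6 semitones, a half step wider than a perfect fourth, so the interval is augmented.

augmented 4th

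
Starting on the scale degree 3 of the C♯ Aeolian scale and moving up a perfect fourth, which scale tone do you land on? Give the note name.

A

The scale is C♯ D♯ E F♯ G♯ A B.
The scale degree 3 is E; a perfect fourth above that is A — scale degree 6.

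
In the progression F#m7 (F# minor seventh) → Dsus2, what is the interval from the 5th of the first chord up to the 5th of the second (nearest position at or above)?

minor 6th

F#m7 (F# minor seventh) has C# as its 5th, and Dsus2 has A as its 5th.
C# up to A is 8 semitones, a half step narrower than a major sixth, so the interval is minor.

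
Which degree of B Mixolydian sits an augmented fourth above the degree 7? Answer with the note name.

D#

The scale is B C# D# E F# G# A.
The degree 7 is A; an augmented fourth above that is D# — scale degree 3.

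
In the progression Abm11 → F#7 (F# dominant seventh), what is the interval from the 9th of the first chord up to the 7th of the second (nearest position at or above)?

augmented fourth

The 9th of Abm11 is Bb; the 7th of F#7 (F# dominant seventh) is E.
4 letter names make it a fourth; at 6 semitones (a half step wider than perfect) the quality is augmented.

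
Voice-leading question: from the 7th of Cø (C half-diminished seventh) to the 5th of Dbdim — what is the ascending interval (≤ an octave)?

Cø (C half-diminished seventh) has Bb as its 7th, and Dbdim has Abb as its 5th.
Bb up to Abb is 9 semitones, a whole step narrower than a major seventh, so the interval is diminished.

diminished seventh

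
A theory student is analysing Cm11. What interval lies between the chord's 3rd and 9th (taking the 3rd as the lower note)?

C minor eleventh: C Eb G Bb D F.
That puts Eb below D.
Counting 7 letters and 11 half steps from Eb gives a major seventh.

major seventh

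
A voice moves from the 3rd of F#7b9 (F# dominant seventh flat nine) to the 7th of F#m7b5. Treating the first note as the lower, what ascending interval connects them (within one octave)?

F#7b9 (F# dominant seventh flat nine) has A# as its 3rd, and F#m7b5 has E as its 7th.
5 letter names make it a fifth; at 6 semitones (a half step narrower than perfect) the quality is diminished.

diminished 5th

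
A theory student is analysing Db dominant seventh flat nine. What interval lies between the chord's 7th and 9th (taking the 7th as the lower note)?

minor third

Spelling the chord: Db, F, Ab, Cb, Ebb.
That puts Cb below Ebb.
From Cb to Ebb: 3 semitones over a third = minor.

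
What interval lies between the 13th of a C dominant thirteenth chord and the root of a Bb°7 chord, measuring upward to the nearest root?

The 13th of C dominant thirteenth is A; the root of Bb°7 is Bb.
2 letter names make it a second; at 1 semitone (a half step narrower than major) the quality is minor.

minor second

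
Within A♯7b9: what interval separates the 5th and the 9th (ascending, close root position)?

diminished fifth

A♯7b9 is spelled A♯-C𝄪-E♯-G♯-B.
The 5th is E♯ and the 9th is B.
From E♯ to B: 6 semitones over a fifth = diminished.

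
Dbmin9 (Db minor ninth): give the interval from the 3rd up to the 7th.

perfect fifth

Dbmin9 (Db minor ninth) is spelled Db, Fb, Ab, Cb, Eb.
That puts Fb below Cb.
Fb up to Cb spans 5 letter names and 7 semitones — a perfect fifth.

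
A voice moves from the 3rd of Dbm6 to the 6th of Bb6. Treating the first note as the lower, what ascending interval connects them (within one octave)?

augmented second

Dbm6 has Fb as its 3rd, and Bb6 has G as its 6th.
From Fb to G: 3 semitones over a second = augmented.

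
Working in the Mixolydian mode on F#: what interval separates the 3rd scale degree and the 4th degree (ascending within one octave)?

The scale runs F# G# A# B C# D# E.
The 3rd scale degree is A# and the 4th degree is B.
A# up to B is 1 semitone, a half step narrower than a major second, so the interval is minor.

m2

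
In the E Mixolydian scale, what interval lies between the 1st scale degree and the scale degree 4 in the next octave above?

The scale runs E F# G# A B C# D.
So we need the interval from E up to A.
From E to A is 17 semitones, exactly the perfect eleventh.

perfect eleventh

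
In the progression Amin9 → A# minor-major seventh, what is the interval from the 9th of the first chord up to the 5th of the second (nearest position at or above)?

The 9th of Amin9 is B; the 5th of A# minor-major seventh is E#.
B up to E# is 6 semitones, a half step wider than a perfect fourth, so the interval is augmented.

A4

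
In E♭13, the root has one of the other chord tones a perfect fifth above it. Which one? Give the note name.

The chord tones of E♭13 (E♭ dominant thirteenth) are E♭, G, B♭, D♭, F, C.
The root is E♭. A perfect fifth above E♭ is B♭.
B♭ is the chord's 5th.

Bb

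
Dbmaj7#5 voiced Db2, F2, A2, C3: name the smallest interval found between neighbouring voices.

Adjacent intervals: Db2→F2 = major third; F2→A2 = major third; A2→C3 = minor third.
The smallest is A2 to C3, a minor third (3 semitones).

minor 3rd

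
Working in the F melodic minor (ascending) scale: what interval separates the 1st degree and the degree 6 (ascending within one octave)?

major 6th

F melodic minor: F G Ab Bb C D E.
1st degree = F; 6th degree = D.
F up to D spans 6 letter names and 9 semitones — a major sixth.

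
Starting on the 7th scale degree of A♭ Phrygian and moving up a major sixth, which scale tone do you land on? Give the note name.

The scale is A♭ B𝄫 C♭ D♭ E♭ F♭ G♭.
The 7th scale degree is G♭; a major sixth above that is E♭ — scale degree 5.

Eb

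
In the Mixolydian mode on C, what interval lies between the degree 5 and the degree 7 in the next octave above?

C mixolydian: C D E F G A B♭.
That puts G below B♭.
10 letter names make it a tenth; at 15 semitones (a half step narrower than major) the quality is minor.

minor tenth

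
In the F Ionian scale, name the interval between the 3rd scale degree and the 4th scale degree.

m2

The scale runs F G A Bb C D E.
3rd scale degree = A; scale degree 4 = Bb.
From A to Bb: 1 semitone over a second = minor.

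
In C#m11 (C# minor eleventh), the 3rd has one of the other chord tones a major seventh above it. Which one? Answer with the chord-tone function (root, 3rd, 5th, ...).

9th

Spelling the chord: C# E G# B D# F#.
The 3rd is E. A major seventh above E is D#.
D# is the chord's 9th.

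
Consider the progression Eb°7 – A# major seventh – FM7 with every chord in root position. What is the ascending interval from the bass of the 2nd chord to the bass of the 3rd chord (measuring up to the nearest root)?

The roots are A# and F.
From A# to F: 7 semitones over a sixth = diminished.

d6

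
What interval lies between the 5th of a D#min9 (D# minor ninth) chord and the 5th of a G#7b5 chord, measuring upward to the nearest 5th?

The 5th of D#min9 (D# minor ninth) is A#; the 5th of G#7b5 is D.
A# up to D is 4 semitones, a half step narrower than a perfect fourth, so the interval is diminished.

diminished fourth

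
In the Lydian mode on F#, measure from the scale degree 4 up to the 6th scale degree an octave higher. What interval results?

Spelling the Lydian mode on F#: F# G# A# B# C# D# E#.
Scale degree 4 = B#; 6th scale degree (up an octave) = D#.
From B# to D#: 15 semitones over a tenth = minor.

minor tenth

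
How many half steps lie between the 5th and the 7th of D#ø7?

4

Spelling the chord: D#, F#, A, C#.
A to C# is a major third: 4 semitones.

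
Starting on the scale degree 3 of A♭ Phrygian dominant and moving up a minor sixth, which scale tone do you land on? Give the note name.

The scale is A♭ B𝄫 C D♭ E♭ F♭ G♭.
The scale degree 3 is C; a minor sixth above that is A♭ — scale degree 1.

Ab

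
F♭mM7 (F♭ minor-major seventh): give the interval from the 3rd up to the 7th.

augmented fifth

F♭mM7 (F♭ minor-major seventh) is spelled F♭ A𝄫 C♭ E♭.
3rd = A𝄫; 7th = E♭.
A𝄫 up to E♭ is 8 semitones, a half step wider than a perfect fifth, so the interval is augmented.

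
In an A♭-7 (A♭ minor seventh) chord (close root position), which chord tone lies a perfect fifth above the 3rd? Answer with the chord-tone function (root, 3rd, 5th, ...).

A♭m7 (A♭ minor seventh): A♭ C♭ E♭ G♭.
The 3rd is C♭. A perfect fifth above C♭ is G♭.
G♭ is the chord's 7th.

7th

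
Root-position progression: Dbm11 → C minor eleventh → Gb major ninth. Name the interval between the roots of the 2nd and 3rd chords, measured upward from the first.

The roots are C and Gb.
From C to Gb: 6 semitones over a fifth = diminished.

diminished fifth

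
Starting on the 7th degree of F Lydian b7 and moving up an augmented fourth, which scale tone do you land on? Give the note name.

A

The scale is F G A B C D Eb.
The 7th degree is Eb; an augmented fourth above that is A — scale degree 3.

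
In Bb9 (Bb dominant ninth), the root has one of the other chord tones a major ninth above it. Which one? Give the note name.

C

Spelling the chord: Bb, D, F, Ab, C.
The root is Bb. A major ninth above Bb is C.
C is the chord's 9th.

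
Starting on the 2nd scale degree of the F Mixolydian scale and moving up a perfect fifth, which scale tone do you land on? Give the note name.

D

The scale is F G A Bb C D Eb.
The 2nd scale degree is G; a perfect fifth above that is D — scale degree 6.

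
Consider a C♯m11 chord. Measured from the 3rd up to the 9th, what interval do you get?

major 7th

The chord tones of C♯m11 are C♯ E G♯ B D♯ F♯.
The 3rd is E and the 9th is D♯.
From E to D♯ is 11 semitones, exactly the major seventh.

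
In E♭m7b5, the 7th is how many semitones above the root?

10

E♭ø7 (E♭ half-diminished seventh): E♭-G♭-B𝄫-D♭.
E♭ to D♭ is a minor seventh: 10 semitones.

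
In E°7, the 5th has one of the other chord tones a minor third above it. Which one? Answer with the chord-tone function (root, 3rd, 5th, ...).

7th

The chord tones of E°7 (E diminished seventh) are E-G-B♭-D♭.
The 5th is B♭. A minor third above B♭ is D♭.
D♭ is the chord's 7th.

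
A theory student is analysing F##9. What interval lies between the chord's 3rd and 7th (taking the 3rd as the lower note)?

F##9: F##-A##-C##-E#-G##.
The 3rd is A## and the 7th is E#.
From A## to E#: 6 semitones over a fifth = diminished.

diminished 5th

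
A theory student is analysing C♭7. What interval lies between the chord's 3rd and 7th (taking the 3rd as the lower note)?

The chord tones of C♭7 are C♭, E♭, G♭, B𝄫.
So we need the interval from E♭ up to B𝄫.
From E♭ to B𝄫: 6 semitones over a fifth = diminished.

diminished fifth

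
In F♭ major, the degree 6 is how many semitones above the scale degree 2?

The scale is F♭ G♭ A♭ B𝄫 C♭ D♭ E♭.
G♭ up to D♭ is a perfect fifth — 7 semitones.

7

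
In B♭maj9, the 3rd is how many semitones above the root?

Spelling the chord: B♭, D, F, A, C.
B♭ to D is a major third: 4 semitones.

4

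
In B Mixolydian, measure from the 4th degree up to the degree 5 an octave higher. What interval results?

M9

B mixolydian: B C♯ D♯ E F♯ G♯ A.
4th degree = E; 5th degree (up an octave) = F♯.
From E to F♯ is 14 semitones, exactly the major ninth.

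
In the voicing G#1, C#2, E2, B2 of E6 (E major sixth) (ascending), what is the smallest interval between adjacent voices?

minor third

Adjacent intervals: G#1→C#2 = perfect fourth; C#2→E2 = minor third; E2→B2 = perfect fifth.
The smallest is C#2 to E2, a minor third (3 semitones).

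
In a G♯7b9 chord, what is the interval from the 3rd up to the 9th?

d7

Spelling the chord: G♯-B♯-D♯-F♯-A.
That puts B♯ below A.
From B♯ to A: 9 semitones over a seventh = diminished.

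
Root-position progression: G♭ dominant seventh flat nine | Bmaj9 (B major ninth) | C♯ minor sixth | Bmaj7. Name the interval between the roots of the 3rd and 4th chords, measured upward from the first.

The roots are C♯ and B.
C♯ up to B is 10 semitones, a half step narrower than a major seventh, so the interval is minor.

minor seventh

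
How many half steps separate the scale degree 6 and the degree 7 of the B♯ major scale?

The scale is B♯ C𝄪 D𝄪 E♯ F𝄪 G𝄪 A𝄪.
G𝄪 up to A𝄪 is a major second — 2 semitones.

2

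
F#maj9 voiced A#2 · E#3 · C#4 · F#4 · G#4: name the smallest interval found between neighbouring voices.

major 2nd

Adjacent intervals: A#2→E#3 = perfect fifth; E#3→C#4 = minor sixth; C#4→F#4 = perfect fourth; F#4→G#4 = major second.
The smallest is F#4 to G#4, a major second (2 semitones).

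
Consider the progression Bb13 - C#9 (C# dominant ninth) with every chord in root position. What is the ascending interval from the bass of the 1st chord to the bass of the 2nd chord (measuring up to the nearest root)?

The roots are Bb and C#.
From Bb to C#: 3 semitones over a second = augmented.

augmented 2nd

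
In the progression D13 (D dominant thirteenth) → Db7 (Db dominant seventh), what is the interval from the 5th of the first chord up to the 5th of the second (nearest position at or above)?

diminished 8th

D13 (D dominant thirteenth) has A as its 5th, and Db7 (Db dominant seventh) has Ab as its 5th.
8 letter names make it an octave; at 11 semitones (a half step narrower than perfect) the quality is diminished.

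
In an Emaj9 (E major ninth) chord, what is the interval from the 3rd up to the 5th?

Spelling the chord: E-G♯-B-D♯-F♯.
That puts G♯ below B.
From G♯ to B: 3 semitones over a third = minor.

m3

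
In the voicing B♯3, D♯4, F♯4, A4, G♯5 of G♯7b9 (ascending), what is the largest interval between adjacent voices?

Adjacent intervals: B♯3→D♯4 = minor third; D♯4→F♯4 = minor third; F♯4→A4 = minor third; A4→G♯5 = major seventh.
The largest is A4 to G♯5, a major seventh (11 semitones).

M7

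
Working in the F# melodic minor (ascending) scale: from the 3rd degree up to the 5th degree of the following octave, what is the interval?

major tenth

The scale runs F# G# A B C# D# E#.
The 3rd degree is A and the scale degree 5 (up an octave) is C#.
From A to C# is 16 semitones, exactly the major tenth.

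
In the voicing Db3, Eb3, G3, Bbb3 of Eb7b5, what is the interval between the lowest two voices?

Those voices are Db3 and Eb3.
From Db to Eb is 2 semitones, exactly the major second.

major 2nd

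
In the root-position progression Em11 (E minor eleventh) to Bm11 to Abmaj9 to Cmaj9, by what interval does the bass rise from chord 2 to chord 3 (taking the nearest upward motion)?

The roots are B and Ab.
From B to Ab: 9 semitones over a seventh = diminished.

diminished 7th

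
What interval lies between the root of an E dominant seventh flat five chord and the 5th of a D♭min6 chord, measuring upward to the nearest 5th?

diminished 4th

The root of E dominant seventh flat five is E; the 5th of D♭min6 is A♭.
4 letter names make it a fourth; at 4 semitones (a half step narrower than perfect) the quality is diminished.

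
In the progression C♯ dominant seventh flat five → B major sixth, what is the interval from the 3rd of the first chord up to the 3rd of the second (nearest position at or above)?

minor seventh

C♯ dominant seventh flat five has E♯ as its 3rd, and B major sixth has D♯ as its 3rd.
From E♯ to D♯: 10 semitones over a seventh = minor.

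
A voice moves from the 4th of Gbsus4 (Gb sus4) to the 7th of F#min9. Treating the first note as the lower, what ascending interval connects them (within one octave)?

A3

Gbsus4 (Gb sus4) has Cb as its 4th, and F#min9 has E as its 7th.
3 letter names make it a third; at 5 semitones (a half step wider than major) the quality is augmented.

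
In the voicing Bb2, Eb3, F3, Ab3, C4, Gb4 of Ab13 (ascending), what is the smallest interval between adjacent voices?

Adjacent intervals: Bb2→Eb3 = perfect fourth; Eb3→F3 = major second; F3→Ab3 = minor third; Ab3→C4 = major third; C4→Gb4 = diminished fifth.
The smallest is Eb3 to F3, a major second (2 semitones).

major second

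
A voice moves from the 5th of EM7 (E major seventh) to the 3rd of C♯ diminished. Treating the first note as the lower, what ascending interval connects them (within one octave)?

EM7 (E major seventh) has B as its 5th, and C♯ diminished has E as its 3rd.
B up to E spans 4 letter names and 5 semitones — a perfect fourth.

perfect 4th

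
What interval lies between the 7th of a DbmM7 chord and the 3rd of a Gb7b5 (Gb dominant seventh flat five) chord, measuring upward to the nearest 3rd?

minor seventh

The 7th of DbmM7 is C; the 3rd of Gb7b5 (Gb dominant seventh flat five) is Bb.
7 letter names make it a seventh; at 10 semitones (a half step narrower than major) the quality is minor.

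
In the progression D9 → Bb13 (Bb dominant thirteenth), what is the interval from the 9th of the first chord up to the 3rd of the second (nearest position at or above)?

minor 7th

The 9th of D9 is E; the 3rd of Bb13 (Bb dominant thirteenth) is D.
7 letter names make it a seventh; at 10 semitones (a half step narrower than major) the quality is minor.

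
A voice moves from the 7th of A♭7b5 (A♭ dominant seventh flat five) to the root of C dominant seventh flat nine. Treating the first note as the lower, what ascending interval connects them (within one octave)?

augmented fourth

The 7th of A♭7b5 (A♭ dominant seventh flat five) is G♭; the root of C dominant seventh flat nine is C.
4 letter names make it a fourth; at 6 semitones (a half step wider than perfect) the quality is augmented.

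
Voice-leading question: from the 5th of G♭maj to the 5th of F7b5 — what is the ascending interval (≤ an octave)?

minor 7th

G♭maj has D♭ as its 5th, and F7b5 has C♭ as its 5th.
From D♭ to C♭: 10 semitones over a seventh = minor.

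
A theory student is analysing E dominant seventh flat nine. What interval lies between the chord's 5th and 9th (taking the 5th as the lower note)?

d5

Spelling the chord: E G# B D F.
5th = B; 9th = F.
B up to F is 6 semitones, a half step narrower than a perfect fifth, so the interval is diminished.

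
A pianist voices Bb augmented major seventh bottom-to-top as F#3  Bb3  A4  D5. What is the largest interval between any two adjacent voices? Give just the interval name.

Adjacent intervals: F#3→Bb3 = diminished fourth; Bb3→A4 = major seventh; A4→D5 = perfect fourth.
The largest is Bb3 to A4, a major seventh (11 semitones).

M7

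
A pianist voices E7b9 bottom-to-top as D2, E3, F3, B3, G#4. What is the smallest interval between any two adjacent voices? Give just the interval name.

m2

Adjacent intervals: D2→E3 = major ninth; E3→F3 = minor second; F3→B3 = augmented fourth; B3→G#4 = major sixth.
The smallest is E3 to F3, a minor second (1 semitone).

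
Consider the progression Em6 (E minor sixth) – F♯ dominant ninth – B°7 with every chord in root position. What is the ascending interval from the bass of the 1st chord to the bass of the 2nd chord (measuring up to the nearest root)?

The roots are E and F♯.
From E to F♯ is 2 semitones, exactly the major second.

M2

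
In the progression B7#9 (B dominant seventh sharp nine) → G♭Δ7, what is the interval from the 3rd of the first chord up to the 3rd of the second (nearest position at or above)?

The 3rd of B7#9 (B dominant seventh sharp nine) is D♯; the 3rd of G♭Δ7 is B♭.
From D♯ to B♭: 7 semitones over a sixth = diminished.

diminished 6th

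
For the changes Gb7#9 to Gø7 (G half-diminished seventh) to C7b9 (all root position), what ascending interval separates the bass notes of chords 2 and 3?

perfect fourth

The roots are G and C.
Counting 4 letters and 5 half steps from G gives a perfect fourth.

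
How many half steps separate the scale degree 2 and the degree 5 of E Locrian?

5

The scale is E F G A Bb C D.
F up to Bb is a perfect fourth — 5 semitones.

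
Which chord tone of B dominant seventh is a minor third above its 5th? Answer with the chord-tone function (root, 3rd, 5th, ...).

7th

The chord tones of B7 are B-D♯-F♯-A.
The 5th is F♯. A minor third above F♯ is A.
A is the chord's 7th.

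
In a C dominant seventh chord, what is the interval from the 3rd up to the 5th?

Spelling the chord: C E G Bb.
That puts E below G.
3 letter names make it a third; at 3 semitones (a half step narrower than major) the quality is minor.

minor third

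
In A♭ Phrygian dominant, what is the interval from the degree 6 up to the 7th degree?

M2

Spelling A♭ Phrygian dominant: A♭ B𝄫 C D♭ E♭ F♭ G♭.
The degree 6 is F♭ and the 7th degree is G♭.
Counting 2 letters and 2 half steps from F♭ gives a major second.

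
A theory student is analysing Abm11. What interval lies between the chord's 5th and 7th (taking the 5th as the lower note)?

Spelling the chord: Ab Cb Eb Gb Bb Db.
The 5th is Eb and the 7th is Gb.
3 letter names make it a third; at 3 semitones (a half step narrower than major) the quality is minor.

minor third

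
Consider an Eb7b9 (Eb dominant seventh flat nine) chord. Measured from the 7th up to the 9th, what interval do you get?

minor 3rd

Spelling the chord: Eb G Bb Db Fb.
So we need the interval from Db up to Fb.
From Db to Fb: 3 semitones over a third = minor.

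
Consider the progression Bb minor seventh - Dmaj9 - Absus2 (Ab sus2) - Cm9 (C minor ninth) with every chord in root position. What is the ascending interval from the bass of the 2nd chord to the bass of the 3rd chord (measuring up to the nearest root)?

The roots are D and Ab.
5 letter names make it a fifth; at 6 semitones (a half step narrower than perfect) the quality is diminished.

d5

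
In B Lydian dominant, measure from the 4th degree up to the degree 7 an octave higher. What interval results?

Spelling B Lydian dominant: B C# D# E# F# G# A.
That puts E# below A.
11 letter names make it an eleventh; at 16 semitones (a half step narrower than perfect) the quality is diminished.

diminished eleventh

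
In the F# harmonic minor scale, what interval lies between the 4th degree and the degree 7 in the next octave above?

augmented eleventh

The scale runs F# G# A B C# D E#.
4th degree = B; degree 7 (up an octave) = E#.
B up to E# is 18 semitones, a half step wider than a perfect eleventh, so the interval is augmented.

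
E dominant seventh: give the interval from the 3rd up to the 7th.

The chord tones of E7 are E, G#, B, D.
3rd = G#; 7th = D.
G# up to D is 6 semitones, a half step narrower than a perfect fifth, so the interval is diminished.
This 3–7 tritone is the characteristic tension at the heart of the dominant sound.

d5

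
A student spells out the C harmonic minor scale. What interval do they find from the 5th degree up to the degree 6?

minor second

The scale runs C D Eb F G Ab B.
The 5th degree is G and the degree 6 is Ab.
2 letter names make it a second; at 1 semitone (a half step narrower than major) the quality is minor.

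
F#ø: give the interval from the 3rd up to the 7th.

The chord tones of F#ø (F# half-diminished seventh) are F#, A, C, E.
The 3rd is A and the 7th is E.
Counting 5 letters and 7 half steps from A gives a perfect fifth.

P5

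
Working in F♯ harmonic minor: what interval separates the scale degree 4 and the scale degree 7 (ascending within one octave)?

Spelling F♯ harmonic minor: F♯ G♯ A B C♯ D E♯.
Scale degree 4 = B; 7th degree = E♯.
4 letter names make it a fourth; at 6 semitones (a half step wider than perfect) the quality is augmented.

augmented 4th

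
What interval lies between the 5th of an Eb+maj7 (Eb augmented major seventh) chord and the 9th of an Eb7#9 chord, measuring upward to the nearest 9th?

perfect fifth

Eb+maj7 (Eb augmented major seventh) has B as its 5th, and Eb7#9 has F# as its 9th.
B up to F# spans 5 letter names and 7 semitones — a perfect fifth.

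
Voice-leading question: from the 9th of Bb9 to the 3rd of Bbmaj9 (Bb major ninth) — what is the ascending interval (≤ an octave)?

major second

The 9th of Bb9 is C; the 3rd of Bbmaj9 (Bb major ninth) is D.
From C to D is 2 semitones, exactly the major second.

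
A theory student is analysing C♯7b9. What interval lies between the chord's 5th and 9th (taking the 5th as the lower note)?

diminished fifth

C♯7b9 is spelled C♯, E♯, G♯, B, D.
That puts G♯ below D.
5 letter names make it a fifth; at 6 semitones (a half step narrower than perfect) the quality is diminished.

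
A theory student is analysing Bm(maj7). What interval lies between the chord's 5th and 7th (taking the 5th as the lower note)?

Spelling the chord: B D F♯ A♯.
That puts F♯ below A♯.
F♯ up to A♯ spans 3 letter names and 4 semitones — a major third.

major third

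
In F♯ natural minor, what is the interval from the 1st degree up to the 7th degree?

F♯ natural minor: F♯ G♯ A B C♯ D E.
The 1st degree is F♯ and the 7th degree is E.
From F♯ to E: 10 semitones over a seventh = minor.

minor 7th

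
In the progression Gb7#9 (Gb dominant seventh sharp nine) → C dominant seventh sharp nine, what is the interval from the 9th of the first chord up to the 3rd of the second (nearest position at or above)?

perfect 5th

The 9th of Gb7#9 (Gb dominant seventh sharp nine) is A; the 3rd of C dominant seventh sharp nine is E.
From A to E is 7 semitones, exactly the perfect fifth.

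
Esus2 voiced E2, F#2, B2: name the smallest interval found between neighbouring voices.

Adjacent intervals: E2→F#2 = major second; F#2→B2 = perfect fourth.
The smallest is E2 to F#2, a major second (2 semitones).

major second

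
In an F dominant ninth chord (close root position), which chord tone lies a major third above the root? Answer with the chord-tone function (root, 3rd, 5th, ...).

3rd

The chord tones of F9 (F dominant ninth) are F–A–C–Eb–G.
The root is F. A major third above F is A.
A is the chord's 3rd.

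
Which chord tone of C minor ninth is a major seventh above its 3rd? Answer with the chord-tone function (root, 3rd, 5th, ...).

9th

Spelling the chord: C-Eb-G-Bb-D.
The 3rd is Eb. A major seventh above Eb is D.
D is the chord's 9th.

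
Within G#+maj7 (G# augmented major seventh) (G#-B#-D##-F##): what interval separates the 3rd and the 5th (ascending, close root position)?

major third

The 3rd is B# and the 5th is D##.
From B# to D## is 4 semitones, exactly the major third.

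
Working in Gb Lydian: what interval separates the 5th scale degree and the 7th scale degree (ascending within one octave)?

major third

Gb lydian: Gb Ab Bb C Db Eb F.
The 5th scale degree is Db and the 7th degree is F.
From Db to F is 4 semitones, exactly the major third.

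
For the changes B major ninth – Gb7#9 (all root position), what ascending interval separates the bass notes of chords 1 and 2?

The roots are B and Gb.
B up to Gb is 7 semitones, a whole step narrower than a major sixth, so the interval is diminished.

diminished sixth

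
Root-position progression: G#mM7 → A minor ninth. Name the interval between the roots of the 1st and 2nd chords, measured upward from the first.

The roots are G# and A.
From G# to A: 1 semitone over a second = minor.

minor second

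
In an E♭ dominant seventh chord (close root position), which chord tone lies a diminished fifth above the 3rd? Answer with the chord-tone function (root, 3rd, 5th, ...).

E♭ dominant seventh: E♭–G–B♭–D♭.
The 3rd is G. A diminished fifth above G is D♭.
D♭ is the chord's 7th.

7th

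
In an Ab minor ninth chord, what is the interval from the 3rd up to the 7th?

Ab minor ninth: Ab, Cb, Eb, Gb, Bb.
3rd = Cb; 7th = Gb.
Cb up to Gb spans 5 letter names and 7 semitones — a perfect fifth.

perfect fifth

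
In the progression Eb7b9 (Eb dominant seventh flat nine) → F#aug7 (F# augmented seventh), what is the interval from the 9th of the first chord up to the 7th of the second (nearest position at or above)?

A7

Eb7b9 (Eb dominant seventh flat nine) has Fb as its 9th, and F#aug7 (F# augmented seventh) has E as its 7th.
From Fb to E: 12 semitones over a seventh = augmented.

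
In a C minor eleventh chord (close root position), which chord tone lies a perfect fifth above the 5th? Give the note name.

C minor eleventh: C–Eb–G–Bb–D–F.
The 5th is G. A perfect fifth above G is D.
D is the chord's 9th.

D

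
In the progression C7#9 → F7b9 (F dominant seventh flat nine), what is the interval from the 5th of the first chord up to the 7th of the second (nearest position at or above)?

minor 6th

C7#9 has G as its 5th, and F7b9 (F dominant seventh flat nine) has Eb as its 7th.
G up to Eb is 8 semitones, a half step narrower than a major sixth, so the interval is minor.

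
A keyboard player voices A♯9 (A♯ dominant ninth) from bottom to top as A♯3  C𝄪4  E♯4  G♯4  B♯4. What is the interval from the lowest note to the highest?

The outer voices are A♯3 and B♯4.
From A♯ to B♯ is 14 semitones, exactly the major ninth.

major ninth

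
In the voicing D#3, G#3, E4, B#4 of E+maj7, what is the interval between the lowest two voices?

perfect fourth

Those voices are D#3 and G#3.
D# up to G# spans 4 letter names and 5 semitones — a perfect fourth.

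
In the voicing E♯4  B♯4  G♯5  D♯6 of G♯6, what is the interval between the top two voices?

perfect fifth

Those voices are G♯5 and D♯6.
From G♯ to D♯ is 7 semitones, exactly the perfect fifth.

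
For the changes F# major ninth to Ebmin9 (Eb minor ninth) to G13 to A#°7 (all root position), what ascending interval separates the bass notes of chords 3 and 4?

The roots are G and A#.
G up to A# is 3 semitones, a half step wider than a major second, so the interval is augmented.

augmented second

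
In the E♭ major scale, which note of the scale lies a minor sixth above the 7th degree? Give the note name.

Bb

The scale is E♭ F G A♭ B♭ C D.
The 7th degree is D; a minor sixth above that is B♭ — scale degree 5.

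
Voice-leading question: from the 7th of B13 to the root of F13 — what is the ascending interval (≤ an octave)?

m6

The 7th of B13 is A; the root of F13 is F.
6 letter names make it a sixth; at 8 semitones (a half step narrower than major) the quality is minor.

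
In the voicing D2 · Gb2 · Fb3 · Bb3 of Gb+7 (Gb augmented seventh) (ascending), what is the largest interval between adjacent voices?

minor seventh

Adjacent intervals: D2→Gb2 = diminished fourth; Gb2→Fb3 = minor seventh; Fb3→Bb3 = augmented fourth.
The largest is Gb2 to Fb3, a minor seventh (10 semitones).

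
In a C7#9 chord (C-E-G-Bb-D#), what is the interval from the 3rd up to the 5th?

minor 3rd

The 3rd is E and the 5th is G.
3 letter names make it a third; at 3 semitones (a half step narrower than major) the quality is minor.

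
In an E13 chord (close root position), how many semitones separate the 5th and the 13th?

E dominant thirteenth: E G♯ B D F♯ C♯.
B to C♯ is a major ninth: 14 semitones.

14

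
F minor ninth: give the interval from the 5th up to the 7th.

The chord tones of Fmin9 are F, Ab, C, Eb, G.
So we need the interval from C up to Eb.
From C to Eb: 3 semitones over a third = minor.

minor third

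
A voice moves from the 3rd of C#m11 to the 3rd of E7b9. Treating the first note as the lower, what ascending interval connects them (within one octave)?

major third

C#m11 has E as its 3rd, and E7b9 has G# as its 3rd.
From E to G# is 4 semitones, exactly the major third.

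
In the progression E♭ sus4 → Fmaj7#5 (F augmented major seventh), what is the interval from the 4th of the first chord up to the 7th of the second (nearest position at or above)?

augmented 5th

The 4th of E♭ sus4 is A♭; the 7th of Fmaj7#5 (F augmented major seventh) is E.
A♭ up to E is 8 semitones, a half step wider than a perfect fifth, so the interval is augmented.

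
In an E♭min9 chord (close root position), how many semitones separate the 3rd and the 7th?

E♭m9 (E♭ minor ninth): E♭-G♭-B♭-D♭-F.
G♭ to D♭ is a perfect fifth: 7 semitones.

7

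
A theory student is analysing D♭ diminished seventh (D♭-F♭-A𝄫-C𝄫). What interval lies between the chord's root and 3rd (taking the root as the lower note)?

So we need the interval from D♭ up to F♭.
3 letter names make it a third; at 3 semitones (a half step narrower than major) the quality is minor.

minor 3rd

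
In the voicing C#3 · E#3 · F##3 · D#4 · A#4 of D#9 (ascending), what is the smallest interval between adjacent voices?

Adjacent intervals: C#3→E#3 = major third; E#3→F##3 = major second; F##3→D#4 = minor sixth; D#4→A#4 = perfect fifth.
The smallest is E#3 to F##3, a major second (2 semitones).

M2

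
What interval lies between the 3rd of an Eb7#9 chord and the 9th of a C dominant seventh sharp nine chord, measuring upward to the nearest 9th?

augmented fifth

The 3rd of Eb7#9 is G; the 9th of C dominant seventh sharp nine is D#.
From G to D#: 8 semitones over a fifth = augmented.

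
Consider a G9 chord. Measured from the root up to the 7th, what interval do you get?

m7

G9: G-B-D-F-A.
Root = G; 7th = F.
G up to F is 10 semitones, a half step narrower than a major seventh, so the interval is minor.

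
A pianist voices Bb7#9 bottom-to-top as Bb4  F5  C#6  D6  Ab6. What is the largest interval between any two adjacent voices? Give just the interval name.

Adjacent intervals: Bb4→F5 = perfect fifth; F5→C#6 = augmented fifth; C#6→D6 = minor second; D6→Ab6 = diminished fifth.
The largest is F5 to C#6, an augmented fifth (8 semitones).

augmented fifth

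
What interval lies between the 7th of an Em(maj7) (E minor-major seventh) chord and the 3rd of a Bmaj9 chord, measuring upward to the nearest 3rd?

perfect unison

Em(maj7) (E minor-major seventh) has D♯ as its 7th, and Bmaj9 has D♯ as its 3rd.
D♯ up to D♯ spans 1 letter names and 0 semitones — a perfect unison.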